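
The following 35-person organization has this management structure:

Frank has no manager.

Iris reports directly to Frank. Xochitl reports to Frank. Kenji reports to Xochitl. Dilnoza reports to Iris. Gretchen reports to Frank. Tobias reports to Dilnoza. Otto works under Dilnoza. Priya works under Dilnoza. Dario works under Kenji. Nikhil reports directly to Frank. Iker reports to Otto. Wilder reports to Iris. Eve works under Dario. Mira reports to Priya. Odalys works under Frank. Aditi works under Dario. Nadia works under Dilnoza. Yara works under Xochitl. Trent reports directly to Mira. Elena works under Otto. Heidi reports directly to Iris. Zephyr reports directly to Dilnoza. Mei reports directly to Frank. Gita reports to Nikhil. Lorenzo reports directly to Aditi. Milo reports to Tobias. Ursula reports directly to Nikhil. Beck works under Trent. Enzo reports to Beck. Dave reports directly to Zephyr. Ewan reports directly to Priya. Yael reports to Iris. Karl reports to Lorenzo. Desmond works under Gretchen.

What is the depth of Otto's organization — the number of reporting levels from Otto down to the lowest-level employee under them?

1

The longest chain under Otto runs Otto → Elena, which is 1 level below Otto.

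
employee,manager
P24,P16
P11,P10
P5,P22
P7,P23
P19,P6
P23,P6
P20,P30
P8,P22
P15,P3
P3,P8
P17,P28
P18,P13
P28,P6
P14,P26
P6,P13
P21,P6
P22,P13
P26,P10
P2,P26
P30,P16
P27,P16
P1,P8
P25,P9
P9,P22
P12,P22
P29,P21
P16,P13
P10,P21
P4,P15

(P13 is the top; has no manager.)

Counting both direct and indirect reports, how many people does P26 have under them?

P26 directly manages P14, P2. P14 has no reports. P2 has no reports. So P26's organization is 2 direct reports plus everyone under them: 1 + 1 = 2.

2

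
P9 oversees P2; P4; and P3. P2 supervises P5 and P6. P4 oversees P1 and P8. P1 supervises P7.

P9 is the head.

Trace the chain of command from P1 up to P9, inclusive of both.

P1 -> P4 -> P9

P1 reports to P4. P4 reports to P9. P9 is at the top.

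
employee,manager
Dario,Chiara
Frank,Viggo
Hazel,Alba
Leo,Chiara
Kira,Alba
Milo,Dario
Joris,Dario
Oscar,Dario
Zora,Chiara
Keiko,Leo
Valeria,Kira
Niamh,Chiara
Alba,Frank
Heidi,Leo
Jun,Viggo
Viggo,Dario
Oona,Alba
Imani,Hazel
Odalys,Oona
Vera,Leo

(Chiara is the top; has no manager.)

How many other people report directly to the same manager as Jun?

1

Jun reports to Viggo. Viggo's other direct reports are Frank — 1 peer.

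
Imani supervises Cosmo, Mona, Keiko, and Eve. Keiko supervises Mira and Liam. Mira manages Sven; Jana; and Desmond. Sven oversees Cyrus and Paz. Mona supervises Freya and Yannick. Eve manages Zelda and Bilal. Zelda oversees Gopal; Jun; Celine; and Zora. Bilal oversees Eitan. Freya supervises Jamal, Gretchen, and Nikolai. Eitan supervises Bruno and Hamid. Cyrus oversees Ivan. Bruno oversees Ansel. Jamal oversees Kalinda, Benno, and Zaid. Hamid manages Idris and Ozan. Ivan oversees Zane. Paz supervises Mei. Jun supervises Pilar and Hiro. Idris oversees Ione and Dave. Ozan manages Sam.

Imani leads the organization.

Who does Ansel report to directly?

Ansel reports directly to Bruno.

Bruno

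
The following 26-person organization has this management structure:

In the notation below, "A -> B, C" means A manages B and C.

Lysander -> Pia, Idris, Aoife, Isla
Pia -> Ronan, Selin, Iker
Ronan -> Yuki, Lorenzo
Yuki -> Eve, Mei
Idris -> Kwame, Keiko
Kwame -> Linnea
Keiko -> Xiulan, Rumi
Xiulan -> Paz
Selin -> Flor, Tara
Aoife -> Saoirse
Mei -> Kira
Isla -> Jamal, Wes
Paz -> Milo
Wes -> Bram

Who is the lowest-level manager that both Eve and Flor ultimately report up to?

Pia

Eve's chain of managers is Yuki, Ronan, Pia, Lysander. Flor's chain of managers is Selin, Pia, Lysander. The first manager that appears in both chains is Pia.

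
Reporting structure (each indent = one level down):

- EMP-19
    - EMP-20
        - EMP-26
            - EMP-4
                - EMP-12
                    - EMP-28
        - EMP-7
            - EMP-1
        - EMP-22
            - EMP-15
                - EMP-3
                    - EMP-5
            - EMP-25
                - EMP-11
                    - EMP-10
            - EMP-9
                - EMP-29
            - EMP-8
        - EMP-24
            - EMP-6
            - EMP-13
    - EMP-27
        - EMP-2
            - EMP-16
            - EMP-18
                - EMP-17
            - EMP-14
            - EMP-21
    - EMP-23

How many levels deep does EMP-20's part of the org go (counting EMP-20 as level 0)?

4

The longest chain under EMP-20 runs EMP-20 → EMP-22 → EMP-25 → EMP-11 → EMP-10, which is 4 levels below EMP-20.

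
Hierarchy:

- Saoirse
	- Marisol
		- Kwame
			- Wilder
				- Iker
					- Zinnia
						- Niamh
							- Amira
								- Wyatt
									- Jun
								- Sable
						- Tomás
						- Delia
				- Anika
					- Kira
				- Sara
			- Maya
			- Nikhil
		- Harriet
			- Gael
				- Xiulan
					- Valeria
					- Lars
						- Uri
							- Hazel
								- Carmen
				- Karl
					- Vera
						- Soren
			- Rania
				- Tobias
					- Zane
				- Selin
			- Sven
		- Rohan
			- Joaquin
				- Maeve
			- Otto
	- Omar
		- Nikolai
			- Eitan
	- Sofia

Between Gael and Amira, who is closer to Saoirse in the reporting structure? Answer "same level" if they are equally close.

Gael

Gael is 3 levels below Saoirse; Amira is 7. Gael is higher.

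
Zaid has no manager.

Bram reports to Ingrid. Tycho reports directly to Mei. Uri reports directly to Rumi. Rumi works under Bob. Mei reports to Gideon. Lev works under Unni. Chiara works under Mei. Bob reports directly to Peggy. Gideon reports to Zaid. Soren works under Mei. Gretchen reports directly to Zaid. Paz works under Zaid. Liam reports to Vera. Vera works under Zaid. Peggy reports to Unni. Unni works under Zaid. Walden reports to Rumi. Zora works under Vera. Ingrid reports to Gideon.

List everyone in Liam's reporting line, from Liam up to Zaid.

Liam reports to Vera. Vera reports to Zaid. Zaid is at the top.

Liam -> Vera -> Zaid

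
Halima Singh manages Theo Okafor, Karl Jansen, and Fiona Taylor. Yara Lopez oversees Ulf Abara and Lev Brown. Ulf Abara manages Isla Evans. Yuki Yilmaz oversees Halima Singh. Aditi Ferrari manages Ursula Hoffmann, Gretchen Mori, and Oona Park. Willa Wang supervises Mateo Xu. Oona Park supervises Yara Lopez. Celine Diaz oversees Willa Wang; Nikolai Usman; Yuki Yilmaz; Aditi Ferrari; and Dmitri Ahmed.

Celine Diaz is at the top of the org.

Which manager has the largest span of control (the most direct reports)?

Direct-report counts: Celine Diaz has 5; Willa Wang has 1; Yuki Yilmaz has 1; Halima Singh has 3; Aditi Ferrari has 3; Oona Park has 1; Yara Lopez has 2; Ulf Abara has 1. The largest is 5, held by Celine Diaz.

Celine Diaz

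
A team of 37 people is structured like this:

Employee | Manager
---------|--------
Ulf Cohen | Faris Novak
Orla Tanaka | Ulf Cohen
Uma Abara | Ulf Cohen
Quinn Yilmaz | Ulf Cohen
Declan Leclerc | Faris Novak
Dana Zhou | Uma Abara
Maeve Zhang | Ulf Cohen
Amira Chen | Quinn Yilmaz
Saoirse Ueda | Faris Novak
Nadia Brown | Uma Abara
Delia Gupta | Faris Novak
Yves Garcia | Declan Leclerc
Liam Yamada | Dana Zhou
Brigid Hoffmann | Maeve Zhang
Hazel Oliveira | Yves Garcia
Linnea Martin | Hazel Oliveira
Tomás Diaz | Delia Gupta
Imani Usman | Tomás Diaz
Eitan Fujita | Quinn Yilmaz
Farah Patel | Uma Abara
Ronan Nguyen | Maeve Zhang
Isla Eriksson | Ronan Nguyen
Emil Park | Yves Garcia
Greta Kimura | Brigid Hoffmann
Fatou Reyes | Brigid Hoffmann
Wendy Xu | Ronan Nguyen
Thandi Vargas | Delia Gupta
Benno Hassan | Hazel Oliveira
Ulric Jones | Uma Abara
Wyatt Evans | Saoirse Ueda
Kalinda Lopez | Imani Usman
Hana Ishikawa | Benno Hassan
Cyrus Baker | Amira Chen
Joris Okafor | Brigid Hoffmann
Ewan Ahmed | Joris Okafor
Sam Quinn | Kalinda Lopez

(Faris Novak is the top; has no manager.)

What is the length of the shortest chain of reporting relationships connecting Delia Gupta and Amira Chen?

4

Delia Gupta is 1 level below Faris Novak, and Amira Chen is 3 levels below Faris Novak (their lowest common manager). The shortest path runs up from Delia Gupta to Faris Novak and back down to Amira Chen: 1 + 3 = 4 links.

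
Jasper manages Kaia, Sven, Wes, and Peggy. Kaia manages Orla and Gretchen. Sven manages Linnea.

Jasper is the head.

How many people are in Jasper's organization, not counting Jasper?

Jasper directly manages Kaia, Sven, Wes, Peggy. Under Kaia: Orla, Gretchen (2). Under Sven: Linnea (1). Wes has no reports. Peggy has no reports. So Jasper's organization is 4 direct reports plus everyone under them: 3 + 2 + 1 + 1 = 7.

7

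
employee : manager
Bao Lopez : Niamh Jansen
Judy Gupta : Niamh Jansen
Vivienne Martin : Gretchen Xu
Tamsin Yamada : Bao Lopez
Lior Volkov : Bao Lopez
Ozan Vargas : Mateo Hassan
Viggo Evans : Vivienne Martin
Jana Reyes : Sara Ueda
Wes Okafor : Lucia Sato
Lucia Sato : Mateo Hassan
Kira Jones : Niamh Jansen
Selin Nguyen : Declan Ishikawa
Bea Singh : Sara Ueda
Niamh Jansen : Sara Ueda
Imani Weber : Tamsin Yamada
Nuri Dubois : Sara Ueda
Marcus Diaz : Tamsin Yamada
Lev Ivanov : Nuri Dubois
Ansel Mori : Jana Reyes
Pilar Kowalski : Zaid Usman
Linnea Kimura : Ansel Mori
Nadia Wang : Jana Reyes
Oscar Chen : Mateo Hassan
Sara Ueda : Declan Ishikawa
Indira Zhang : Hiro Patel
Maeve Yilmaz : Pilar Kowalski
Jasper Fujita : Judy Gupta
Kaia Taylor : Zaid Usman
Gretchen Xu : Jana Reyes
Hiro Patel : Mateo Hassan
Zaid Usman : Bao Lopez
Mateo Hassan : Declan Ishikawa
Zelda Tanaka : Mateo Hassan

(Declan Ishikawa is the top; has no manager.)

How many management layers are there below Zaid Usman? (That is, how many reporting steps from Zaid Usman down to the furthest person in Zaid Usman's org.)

The longest chain under Zaid Usman runs Zaid Usman → Pilar Kowalski → Maeve Yilmaz, which is 2 levels below Zaid Usman.

2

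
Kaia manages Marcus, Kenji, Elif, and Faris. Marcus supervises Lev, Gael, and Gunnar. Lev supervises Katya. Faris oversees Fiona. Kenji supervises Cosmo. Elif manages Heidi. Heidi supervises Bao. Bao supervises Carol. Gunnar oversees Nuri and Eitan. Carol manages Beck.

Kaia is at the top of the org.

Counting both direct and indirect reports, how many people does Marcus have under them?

Marcus directly manages Lev, Gael, Gunnar. Under Lev: Katya (1). Gael has no reports. Under Gunnar: Eitan, Nuri (2). So Marcus's organization is 3 direct reports plus everyone under them: 2 + 1 + 3 = 6.

6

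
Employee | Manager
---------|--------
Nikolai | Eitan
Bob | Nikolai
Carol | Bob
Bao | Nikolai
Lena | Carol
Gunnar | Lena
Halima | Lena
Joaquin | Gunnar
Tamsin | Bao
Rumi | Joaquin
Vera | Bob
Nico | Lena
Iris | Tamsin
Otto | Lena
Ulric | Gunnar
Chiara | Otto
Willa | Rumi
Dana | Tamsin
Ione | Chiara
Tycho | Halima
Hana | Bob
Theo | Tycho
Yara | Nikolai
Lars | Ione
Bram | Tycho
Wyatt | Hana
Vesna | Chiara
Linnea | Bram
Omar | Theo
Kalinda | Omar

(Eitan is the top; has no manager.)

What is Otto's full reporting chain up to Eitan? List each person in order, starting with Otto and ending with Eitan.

Otto -> Lena -> Carol -> Bob -> Nikolai -> Eitan

Otto reports to Lena. Lena reports to Carol. Carol reports to Bob. Bob reports to Nikolai. Nikolai reports to Eitan. Eitan is at the top.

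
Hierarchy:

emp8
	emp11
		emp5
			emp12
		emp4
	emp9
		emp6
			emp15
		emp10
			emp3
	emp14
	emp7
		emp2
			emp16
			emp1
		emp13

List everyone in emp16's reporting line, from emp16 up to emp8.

emp16 reports to emp2. emp2 reports to emp7. emp7 reports to emp8. emp8 is at the top.

emp16 -> emp2 -> emp7 -> emp8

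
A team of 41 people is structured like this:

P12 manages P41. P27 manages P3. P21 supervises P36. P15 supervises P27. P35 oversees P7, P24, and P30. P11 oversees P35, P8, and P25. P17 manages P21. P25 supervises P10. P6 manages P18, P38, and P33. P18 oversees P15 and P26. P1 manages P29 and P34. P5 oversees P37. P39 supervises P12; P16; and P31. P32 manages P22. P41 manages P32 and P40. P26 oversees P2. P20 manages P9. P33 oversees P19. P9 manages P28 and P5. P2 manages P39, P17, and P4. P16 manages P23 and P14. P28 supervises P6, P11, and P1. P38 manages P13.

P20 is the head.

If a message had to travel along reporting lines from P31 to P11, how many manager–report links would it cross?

7

P31 is 6 levels below P28, and P11 is 1 level below P28 (their lowest common manager). The shortest path runs up from P31 to P28 and back down to P11: 6 + 1 = 7 links.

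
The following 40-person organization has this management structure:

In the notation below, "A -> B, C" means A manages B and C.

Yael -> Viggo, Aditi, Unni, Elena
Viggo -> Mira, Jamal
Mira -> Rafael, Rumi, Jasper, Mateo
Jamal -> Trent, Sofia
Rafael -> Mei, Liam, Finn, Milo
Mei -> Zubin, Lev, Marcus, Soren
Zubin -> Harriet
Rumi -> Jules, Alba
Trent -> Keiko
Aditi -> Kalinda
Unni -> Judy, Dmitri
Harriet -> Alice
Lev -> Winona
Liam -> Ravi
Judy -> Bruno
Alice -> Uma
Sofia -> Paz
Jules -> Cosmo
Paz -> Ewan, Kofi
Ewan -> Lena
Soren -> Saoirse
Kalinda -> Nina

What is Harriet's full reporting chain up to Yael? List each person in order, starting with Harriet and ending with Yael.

Harriet reports to Zubin. Zubin reports to Mei. Mei reports to Rafael. Rafael reports to Mira. Mira reports to Viggo. Viggo reports to Yael. Yael is at the top.

Harriet -> Zubin -> Mei -> Rafael -> Mira -> Viggo -> Yael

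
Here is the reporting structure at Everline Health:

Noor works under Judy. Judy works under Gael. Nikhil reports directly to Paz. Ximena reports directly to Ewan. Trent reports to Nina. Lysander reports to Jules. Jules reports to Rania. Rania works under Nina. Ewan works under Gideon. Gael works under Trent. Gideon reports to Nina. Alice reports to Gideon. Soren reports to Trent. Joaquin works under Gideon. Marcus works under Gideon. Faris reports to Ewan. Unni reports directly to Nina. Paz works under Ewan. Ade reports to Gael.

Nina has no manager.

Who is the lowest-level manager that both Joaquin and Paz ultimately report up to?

Joaquin's chain of managers is Gideon, Nina. Paz's chain of managers is Ewan, Gideon, Nina. The first manager that appears in both chains is Gideon.

Gideon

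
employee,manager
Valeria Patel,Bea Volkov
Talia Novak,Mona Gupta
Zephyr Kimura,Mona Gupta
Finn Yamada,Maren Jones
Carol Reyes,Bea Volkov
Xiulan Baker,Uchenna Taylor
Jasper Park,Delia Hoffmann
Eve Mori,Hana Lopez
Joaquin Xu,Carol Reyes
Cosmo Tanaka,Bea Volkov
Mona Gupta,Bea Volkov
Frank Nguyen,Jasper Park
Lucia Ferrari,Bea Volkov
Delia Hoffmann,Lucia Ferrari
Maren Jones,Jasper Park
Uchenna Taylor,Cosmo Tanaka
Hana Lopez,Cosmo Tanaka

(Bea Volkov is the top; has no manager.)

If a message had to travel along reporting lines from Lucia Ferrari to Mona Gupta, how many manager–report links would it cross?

2

Lucia Ferrari is 1 level below Bea Volkov, and Mona Gupta is 1 level below Bea Volkov (their lowest common manager). The shortest path runs up from Lucia Ferrari to Bea Volkov and back down to Mona Gupta: 1 + 1 = 2 links.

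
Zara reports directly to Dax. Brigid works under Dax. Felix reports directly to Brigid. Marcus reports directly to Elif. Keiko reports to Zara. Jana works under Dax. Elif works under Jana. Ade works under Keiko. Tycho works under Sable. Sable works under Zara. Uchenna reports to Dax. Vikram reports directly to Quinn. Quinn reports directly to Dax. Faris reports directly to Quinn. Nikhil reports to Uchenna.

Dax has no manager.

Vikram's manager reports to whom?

Vikram reports to Quinn, and Quinn reports to Dax. So Vikram's skip-level manager is Dax.

Dax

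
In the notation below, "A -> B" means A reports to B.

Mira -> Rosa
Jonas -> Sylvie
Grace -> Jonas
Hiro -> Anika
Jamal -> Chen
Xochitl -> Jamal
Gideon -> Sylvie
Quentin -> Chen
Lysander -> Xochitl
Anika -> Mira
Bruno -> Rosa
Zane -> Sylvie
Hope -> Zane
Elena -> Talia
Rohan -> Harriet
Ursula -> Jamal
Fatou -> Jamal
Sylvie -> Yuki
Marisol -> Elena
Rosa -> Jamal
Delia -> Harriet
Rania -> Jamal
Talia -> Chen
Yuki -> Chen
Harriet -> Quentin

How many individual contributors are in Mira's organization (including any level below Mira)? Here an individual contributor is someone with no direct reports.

1

The only person in Mira's organization with no one reporting to them is Hiro. That is 1.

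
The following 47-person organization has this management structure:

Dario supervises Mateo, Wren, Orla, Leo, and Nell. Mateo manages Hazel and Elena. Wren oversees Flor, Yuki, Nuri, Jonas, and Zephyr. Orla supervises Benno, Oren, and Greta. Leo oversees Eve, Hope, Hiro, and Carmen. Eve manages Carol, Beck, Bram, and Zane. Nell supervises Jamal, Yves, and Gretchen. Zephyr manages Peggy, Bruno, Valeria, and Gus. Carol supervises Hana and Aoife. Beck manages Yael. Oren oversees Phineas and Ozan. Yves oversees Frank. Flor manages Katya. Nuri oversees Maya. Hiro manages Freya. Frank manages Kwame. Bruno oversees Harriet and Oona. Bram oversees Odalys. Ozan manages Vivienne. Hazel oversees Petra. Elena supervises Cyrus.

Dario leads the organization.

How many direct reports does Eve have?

Eve directly manages Carol, Beck, Bram, Zane. That is 4 direct reports.

4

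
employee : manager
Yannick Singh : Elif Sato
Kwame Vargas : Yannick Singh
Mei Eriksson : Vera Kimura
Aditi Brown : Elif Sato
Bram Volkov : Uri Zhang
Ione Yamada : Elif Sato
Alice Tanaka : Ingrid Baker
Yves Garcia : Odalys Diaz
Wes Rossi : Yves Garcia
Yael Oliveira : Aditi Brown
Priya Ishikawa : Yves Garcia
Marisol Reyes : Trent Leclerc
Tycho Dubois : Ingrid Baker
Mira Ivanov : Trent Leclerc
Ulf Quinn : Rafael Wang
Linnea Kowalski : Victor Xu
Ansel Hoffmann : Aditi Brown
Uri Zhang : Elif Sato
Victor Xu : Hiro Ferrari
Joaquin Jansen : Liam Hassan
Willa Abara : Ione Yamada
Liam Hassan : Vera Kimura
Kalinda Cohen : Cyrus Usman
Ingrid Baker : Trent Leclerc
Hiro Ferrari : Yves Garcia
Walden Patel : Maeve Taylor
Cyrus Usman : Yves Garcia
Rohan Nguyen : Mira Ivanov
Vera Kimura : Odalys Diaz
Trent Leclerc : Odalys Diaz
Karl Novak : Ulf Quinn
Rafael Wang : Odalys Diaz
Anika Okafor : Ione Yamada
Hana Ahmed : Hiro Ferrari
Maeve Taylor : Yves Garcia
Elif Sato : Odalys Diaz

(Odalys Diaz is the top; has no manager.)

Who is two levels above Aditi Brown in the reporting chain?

Odalys Diaz

Aditi Brown reports to Elif Sato, and Elif Sato reports to Odalys Diaz. So Aditi Brown's skip-level manager is Odalys Diaz.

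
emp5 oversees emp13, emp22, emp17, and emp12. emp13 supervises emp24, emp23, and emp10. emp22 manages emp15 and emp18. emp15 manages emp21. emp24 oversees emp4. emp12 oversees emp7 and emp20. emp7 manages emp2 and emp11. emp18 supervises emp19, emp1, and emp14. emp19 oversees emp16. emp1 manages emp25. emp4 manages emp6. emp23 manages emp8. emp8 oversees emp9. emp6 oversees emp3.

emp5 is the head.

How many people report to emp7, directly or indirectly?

2

emp7 directly manages emp2, emp11. emp2 has no reports. emp11 has no reports. So emp7's organization is 2 direct reports plus everyone under them: 1 + 1 = 2.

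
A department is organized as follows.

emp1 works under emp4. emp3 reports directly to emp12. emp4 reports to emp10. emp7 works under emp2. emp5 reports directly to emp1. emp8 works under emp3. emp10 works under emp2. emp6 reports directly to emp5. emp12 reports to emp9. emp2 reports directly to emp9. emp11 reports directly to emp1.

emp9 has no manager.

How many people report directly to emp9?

2

emp9 directly manages emp2, emp12. That is 2 direct reports.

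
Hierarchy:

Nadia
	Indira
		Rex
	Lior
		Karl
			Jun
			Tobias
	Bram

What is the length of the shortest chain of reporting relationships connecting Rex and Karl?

Rex is 2 levels below Nadia, and Karl is 2 levels below Nadia (their lowest common manager). The shortest path runs up from Rex to Nadia and back down to Karl: 2 + 2 = 4 links.

4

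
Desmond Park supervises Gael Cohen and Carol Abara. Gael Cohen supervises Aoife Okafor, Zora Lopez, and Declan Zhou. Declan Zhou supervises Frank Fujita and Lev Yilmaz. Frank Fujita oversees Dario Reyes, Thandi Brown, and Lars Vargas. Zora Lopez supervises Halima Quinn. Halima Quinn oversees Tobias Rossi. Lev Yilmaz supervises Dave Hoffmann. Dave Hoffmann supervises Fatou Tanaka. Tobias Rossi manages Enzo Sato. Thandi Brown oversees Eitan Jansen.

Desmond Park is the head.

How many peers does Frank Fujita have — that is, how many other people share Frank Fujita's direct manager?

1

Frank Fujita reports to Declan Zhou. Declan Zhou's other direct reports are Lev Yilmaz — 1 peer.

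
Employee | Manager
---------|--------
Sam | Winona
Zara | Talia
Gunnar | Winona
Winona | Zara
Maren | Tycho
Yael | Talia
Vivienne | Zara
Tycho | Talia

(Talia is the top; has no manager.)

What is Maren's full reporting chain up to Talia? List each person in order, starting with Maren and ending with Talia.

Maren reports to Tycho. Tycho reports to Talia. Talia is at the top.

Maren -> Tycho -> Talia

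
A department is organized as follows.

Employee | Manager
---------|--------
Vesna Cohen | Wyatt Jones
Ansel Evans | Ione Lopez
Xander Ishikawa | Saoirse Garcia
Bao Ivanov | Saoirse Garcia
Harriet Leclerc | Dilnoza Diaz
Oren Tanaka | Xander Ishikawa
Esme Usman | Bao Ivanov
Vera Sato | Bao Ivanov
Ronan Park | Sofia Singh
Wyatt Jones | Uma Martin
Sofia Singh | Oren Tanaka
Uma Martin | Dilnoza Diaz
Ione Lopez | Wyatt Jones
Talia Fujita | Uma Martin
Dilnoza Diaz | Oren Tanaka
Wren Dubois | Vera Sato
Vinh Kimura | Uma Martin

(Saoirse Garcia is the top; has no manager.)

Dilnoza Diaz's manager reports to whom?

Dilnoza Diaz reports to Oren Tanaka, and Oren Tanaka reports to Xander Ishikawa. So Dilnoza Diaz's skip-level manager is Xander Ishikawa.

Xander Ishikawa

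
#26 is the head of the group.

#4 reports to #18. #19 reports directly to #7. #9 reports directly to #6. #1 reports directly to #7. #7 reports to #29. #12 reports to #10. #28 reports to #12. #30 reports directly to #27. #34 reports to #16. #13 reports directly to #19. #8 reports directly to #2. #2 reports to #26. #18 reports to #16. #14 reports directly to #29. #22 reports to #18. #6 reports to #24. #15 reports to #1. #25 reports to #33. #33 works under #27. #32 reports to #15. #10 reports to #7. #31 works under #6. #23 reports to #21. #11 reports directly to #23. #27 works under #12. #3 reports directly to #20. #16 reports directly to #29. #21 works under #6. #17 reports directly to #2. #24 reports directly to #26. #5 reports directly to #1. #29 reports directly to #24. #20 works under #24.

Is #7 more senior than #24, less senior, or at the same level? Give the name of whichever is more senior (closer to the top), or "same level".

#7 is 3 levels below #26; #24 is 1. #24 is higher.

#24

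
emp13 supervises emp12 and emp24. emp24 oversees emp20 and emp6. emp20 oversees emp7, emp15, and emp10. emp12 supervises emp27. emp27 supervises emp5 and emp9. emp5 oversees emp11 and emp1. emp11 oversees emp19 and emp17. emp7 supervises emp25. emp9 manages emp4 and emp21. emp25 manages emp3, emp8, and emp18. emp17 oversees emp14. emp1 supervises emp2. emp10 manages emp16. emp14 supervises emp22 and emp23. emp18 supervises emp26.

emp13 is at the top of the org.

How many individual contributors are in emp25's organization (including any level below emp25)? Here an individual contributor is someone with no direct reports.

The people in emp25's organization with no one reporting to them are emp3, emp26, emp8. That is 3.

3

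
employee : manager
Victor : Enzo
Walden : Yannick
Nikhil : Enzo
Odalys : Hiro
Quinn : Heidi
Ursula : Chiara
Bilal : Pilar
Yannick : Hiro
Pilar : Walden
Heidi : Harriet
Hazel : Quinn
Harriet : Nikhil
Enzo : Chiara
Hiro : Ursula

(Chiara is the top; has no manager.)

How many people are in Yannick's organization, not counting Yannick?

3

Yannick directly manages Walden. Under Walden: Pilar, Bilal (2). That's 3 in total.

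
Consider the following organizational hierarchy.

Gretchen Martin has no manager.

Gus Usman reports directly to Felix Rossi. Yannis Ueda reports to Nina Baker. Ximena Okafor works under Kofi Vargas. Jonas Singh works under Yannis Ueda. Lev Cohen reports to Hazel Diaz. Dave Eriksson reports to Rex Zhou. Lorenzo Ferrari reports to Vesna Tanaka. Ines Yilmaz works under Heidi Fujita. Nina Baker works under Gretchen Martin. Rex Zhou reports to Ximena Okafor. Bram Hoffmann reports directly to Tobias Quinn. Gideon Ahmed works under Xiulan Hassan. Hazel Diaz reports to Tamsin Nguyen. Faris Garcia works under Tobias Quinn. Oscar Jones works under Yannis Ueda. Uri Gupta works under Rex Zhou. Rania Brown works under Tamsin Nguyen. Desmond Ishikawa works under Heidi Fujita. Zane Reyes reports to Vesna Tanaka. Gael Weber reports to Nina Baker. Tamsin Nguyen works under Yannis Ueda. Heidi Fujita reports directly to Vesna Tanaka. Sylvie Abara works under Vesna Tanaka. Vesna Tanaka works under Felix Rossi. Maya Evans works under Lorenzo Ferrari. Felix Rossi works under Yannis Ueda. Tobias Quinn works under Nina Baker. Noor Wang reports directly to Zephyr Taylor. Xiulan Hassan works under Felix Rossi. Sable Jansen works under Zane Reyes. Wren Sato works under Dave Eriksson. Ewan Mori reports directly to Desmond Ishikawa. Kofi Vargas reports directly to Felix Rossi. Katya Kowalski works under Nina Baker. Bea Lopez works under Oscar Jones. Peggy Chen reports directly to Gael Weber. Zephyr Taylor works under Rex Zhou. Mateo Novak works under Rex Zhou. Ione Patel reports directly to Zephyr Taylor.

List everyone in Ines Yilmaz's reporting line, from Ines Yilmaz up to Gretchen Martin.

Ines Yilmaz -> Heidi Fujita -> Vesna Tanaka -> Felix Rossi -> Yannis Ueda -> Nina Baker -> Gretchen Martin

Ines Yilmaz reports to Heidi Fujita. Heidi Fujita reports to Vesna Tanaka. Vesna Tanaka reports to Felix Rossi. Felix Rossi reports to Yannis Ueda. Yannis Ueda reports to Nina Baker. Nina Baker reports to Gretchen Martin. Gretchen Martin is at the top.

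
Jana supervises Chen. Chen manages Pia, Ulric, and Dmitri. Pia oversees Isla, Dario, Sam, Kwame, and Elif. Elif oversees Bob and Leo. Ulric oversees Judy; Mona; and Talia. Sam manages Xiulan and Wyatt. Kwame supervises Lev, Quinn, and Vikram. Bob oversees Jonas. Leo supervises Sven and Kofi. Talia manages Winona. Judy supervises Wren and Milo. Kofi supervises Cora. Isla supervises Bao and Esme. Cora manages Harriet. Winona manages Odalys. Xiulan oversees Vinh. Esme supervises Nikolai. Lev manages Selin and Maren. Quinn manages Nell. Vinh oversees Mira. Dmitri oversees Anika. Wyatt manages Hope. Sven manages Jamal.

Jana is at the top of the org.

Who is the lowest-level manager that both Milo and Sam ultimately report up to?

Chen

Milo's chain of managers is Judy, Ulric, Chen, Jana. Sam's chain of managers is Pia, Chen, Jana. The first manager that appears in both chains is Chen.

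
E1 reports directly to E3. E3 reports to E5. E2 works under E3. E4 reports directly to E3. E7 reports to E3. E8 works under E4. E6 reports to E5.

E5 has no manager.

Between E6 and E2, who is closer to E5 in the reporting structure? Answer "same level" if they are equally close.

E6 is 1 level below E5; E2 is 2. E6 is higher.

E6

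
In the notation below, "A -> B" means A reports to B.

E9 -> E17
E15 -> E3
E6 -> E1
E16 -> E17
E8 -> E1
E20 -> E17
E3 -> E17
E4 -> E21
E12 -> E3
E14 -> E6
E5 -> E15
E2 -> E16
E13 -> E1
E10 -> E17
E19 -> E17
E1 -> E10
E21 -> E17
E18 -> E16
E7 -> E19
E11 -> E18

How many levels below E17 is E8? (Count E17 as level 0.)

Chain from E8 up to E17: E8 → E1 → E10 → E17. That is 3 steps up, so E8 is 3 levels below E17.

3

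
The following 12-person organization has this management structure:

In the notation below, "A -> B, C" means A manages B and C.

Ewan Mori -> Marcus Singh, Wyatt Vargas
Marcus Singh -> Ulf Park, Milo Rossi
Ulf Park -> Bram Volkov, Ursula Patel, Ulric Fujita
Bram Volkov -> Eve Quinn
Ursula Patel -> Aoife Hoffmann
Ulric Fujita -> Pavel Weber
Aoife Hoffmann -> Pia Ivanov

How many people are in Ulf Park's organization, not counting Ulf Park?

Ulf Park directly manages Bram Volkov, Ursula Patel, Ulric Fujita. Under Bram Volkov: Eve Quinn (1). Under Ursula Patel: Aoife Hoffmann, Pia Ivanov (2). Under Ulric Fujita: Pavel Weber (1). So Ulf Park's organization is 3 direct reports plus everyone under them: 2 + 3 + 2 = 7.

7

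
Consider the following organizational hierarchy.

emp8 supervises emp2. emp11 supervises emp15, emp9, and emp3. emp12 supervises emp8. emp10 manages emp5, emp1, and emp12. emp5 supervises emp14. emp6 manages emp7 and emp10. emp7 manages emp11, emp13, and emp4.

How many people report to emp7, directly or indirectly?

6

emp7 directly manages emp11, emp13, emp4. Under emp11: emp3, emp15, emp9 (3). emp13 has no reports. emp4 has no reports. So emp7's organization is 3 direct reports plus everyone under them: 4 + 1 + 1 = 6.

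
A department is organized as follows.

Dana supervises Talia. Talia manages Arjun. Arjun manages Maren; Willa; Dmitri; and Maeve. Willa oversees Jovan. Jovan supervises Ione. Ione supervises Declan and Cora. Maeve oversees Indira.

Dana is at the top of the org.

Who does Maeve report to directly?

Arjun

Maeve reports directly to Arjun.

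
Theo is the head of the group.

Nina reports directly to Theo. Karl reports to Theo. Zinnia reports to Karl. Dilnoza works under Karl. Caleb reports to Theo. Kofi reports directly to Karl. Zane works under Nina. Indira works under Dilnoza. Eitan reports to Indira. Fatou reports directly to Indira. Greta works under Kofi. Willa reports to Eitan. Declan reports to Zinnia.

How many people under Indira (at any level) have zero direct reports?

The people in Indira's organization with no one reporting to them are Fatou, Willa. That is 2.

2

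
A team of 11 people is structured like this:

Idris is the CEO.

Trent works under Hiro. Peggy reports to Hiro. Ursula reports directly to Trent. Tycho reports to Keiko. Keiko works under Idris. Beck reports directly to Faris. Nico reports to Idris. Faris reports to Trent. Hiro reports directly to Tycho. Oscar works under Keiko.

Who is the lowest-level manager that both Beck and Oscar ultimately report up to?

Beck's chain of managers is Faris, Trent, Hiro, Tycho, Keiko, Idris. Oscar's chain of managers is Keiko, Idris. The first manager that appears in both chains is Keiko.

Keiko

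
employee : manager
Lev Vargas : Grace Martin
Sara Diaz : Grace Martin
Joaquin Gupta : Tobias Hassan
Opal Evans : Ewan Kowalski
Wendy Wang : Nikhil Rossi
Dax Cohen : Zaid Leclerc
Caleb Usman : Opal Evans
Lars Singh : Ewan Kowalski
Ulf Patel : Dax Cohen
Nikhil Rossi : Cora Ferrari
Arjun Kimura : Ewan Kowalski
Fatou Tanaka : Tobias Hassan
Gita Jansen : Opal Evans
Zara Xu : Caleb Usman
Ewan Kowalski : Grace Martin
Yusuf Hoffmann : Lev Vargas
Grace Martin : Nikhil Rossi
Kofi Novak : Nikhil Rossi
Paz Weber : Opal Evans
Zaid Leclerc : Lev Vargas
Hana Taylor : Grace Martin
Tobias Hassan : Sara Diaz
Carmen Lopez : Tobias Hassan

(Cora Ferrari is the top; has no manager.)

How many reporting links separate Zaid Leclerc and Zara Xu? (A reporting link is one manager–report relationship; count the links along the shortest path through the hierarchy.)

6

Zaid Leclerc is 2 levels below Grace Martin, and Zara Xu is 4 levels below Grace Martin (their lowest common manager). The shortest path runs up from Zaid Leclerc to Grace Martin and back down to Zara Xu: 2 + 4 = 6 links.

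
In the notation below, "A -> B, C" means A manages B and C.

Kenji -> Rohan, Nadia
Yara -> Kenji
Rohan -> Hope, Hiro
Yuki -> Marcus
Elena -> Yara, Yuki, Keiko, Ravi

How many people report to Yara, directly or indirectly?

Yara directly manages Kenji. Under Kenji: Nadia, Rohan, Hiro, Hope (4). That's 5 in total.

5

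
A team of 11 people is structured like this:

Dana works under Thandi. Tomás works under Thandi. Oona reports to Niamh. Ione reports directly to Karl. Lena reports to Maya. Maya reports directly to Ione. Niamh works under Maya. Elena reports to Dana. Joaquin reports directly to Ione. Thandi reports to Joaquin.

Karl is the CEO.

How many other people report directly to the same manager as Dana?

Dana reports to Thandi. Thandi's other direct reports are Tomás — 1 peer.

1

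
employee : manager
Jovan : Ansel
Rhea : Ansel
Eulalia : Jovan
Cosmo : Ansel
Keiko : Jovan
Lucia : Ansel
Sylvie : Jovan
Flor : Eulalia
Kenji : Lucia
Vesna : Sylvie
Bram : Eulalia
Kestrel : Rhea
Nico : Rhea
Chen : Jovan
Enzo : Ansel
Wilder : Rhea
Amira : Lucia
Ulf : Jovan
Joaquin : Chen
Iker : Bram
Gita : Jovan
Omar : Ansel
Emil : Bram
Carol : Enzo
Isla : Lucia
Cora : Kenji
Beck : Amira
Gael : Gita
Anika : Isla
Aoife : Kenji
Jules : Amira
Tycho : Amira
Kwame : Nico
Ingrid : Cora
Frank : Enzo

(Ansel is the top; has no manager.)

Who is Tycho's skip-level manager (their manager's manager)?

Tycho reports to Amira, and Amira reports to Lucia. So Tycho's skip-level manager is Lucia.

Lucia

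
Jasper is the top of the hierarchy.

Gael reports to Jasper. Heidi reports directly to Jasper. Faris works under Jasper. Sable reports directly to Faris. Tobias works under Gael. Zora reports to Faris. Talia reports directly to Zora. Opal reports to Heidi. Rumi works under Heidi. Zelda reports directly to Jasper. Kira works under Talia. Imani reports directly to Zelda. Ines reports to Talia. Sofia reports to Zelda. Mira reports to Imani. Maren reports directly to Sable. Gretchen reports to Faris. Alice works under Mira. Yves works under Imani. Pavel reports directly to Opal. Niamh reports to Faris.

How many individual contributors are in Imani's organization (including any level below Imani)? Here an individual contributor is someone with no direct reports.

The people in Imani's organization with no one reporting to them are Yves, Alice. That is 2.

2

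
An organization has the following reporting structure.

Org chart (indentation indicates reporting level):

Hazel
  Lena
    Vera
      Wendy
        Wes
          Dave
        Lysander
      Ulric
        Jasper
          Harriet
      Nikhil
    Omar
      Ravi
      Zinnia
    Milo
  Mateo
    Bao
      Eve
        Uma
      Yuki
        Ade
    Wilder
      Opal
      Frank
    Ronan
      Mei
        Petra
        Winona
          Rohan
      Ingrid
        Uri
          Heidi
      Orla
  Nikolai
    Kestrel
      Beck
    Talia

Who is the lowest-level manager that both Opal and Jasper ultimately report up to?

Opal's chain of managers is Wilder, Mateo, Hazel. Jasper's chain of managers is Ulric, Vera, Lena, Hazel. The first manager that appears in both chains is Hazel.

Hazel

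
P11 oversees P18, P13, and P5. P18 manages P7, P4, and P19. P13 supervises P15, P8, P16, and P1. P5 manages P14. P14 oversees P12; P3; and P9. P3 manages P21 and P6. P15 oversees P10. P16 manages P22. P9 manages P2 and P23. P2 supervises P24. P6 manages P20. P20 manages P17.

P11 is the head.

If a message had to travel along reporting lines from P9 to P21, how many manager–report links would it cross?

P9 is 1 level below P14, and P21 is 2 levels below P14 (their lowest common manager). The shortest path runs up from P9 to P14 and back down to P21: 1 + 2 = 3 links.

3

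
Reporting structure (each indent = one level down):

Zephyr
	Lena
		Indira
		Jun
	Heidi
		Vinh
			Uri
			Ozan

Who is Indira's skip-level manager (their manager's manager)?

Zephyr

Indira reports to Lena, and Lena reports to Zephyr. So Indira's skip-level manager is Zephyr.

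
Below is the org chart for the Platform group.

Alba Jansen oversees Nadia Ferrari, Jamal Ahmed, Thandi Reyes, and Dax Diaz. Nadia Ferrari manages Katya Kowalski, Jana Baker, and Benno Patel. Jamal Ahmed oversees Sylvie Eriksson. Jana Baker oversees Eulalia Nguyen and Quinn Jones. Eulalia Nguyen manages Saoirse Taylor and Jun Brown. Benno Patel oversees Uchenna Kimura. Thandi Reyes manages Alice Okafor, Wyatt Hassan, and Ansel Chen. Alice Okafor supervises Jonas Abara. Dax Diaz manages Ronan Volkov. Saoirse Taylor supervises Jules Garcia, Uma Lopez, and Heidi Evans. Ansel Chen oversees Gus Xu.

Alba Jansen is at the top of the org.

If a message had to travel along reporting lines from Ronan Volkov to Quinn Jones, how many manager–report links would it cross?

5

Ronan Volkov is 2 levels below Alba Jansen, and Quinn Jones is 3 levels below Alba Jansen (their lowest common manager). The shortest path runs up from Ronan Volkov to Alba Jansen and back down to Quinn Jones: 2 + 3 = 5 links.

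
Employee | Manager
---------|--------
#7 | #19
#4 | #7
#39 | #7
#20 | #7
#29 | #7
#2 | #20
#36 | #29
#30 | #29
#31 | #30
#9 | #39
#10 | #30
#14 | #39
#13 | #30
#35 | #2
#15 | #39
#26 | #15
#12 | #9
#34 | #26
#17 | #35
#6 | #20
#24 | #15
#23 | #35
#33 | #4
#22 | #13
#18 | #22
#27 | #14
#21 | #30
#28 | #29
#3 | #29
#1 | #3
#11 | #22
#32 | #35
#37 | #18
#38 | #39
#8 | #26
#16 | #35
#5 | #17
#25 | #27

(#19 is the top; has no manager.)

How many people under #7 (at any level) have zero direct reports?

20

The people in #7's organization with no one reporting to them are #1, #28, #21, #11, #37, #10, #31, #36, #6, #16, #32, #23, #5, #38, #24, #8, #34, #25, #12, #33. That is 20.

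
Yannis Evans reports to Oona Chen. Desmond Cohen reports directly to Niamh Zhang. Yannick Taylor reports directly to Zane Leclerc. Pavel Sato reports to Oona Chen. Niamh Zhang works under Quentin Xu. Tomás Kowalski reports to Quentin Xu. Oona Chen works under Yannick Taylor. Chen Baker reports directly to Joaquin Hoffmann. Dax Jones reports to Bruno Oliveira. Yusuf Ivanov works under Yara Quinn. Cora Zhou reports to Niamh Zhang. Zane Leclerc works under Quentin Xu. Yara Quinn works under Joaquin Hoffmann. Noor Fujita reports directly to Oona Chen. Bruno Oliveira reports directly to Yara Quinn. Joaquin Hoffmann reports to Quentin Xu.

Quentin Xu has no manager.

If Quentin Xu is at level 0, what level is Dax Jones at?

4

Chain from Dax Jones up to Quentin Xu: Dax Jones → Bruno Oliveira → Yara Quinn → Joaquin Hoffmann → Quentin Xu. That is 4 steps up, so Dax Jones is 4 levels below Quentin Xu.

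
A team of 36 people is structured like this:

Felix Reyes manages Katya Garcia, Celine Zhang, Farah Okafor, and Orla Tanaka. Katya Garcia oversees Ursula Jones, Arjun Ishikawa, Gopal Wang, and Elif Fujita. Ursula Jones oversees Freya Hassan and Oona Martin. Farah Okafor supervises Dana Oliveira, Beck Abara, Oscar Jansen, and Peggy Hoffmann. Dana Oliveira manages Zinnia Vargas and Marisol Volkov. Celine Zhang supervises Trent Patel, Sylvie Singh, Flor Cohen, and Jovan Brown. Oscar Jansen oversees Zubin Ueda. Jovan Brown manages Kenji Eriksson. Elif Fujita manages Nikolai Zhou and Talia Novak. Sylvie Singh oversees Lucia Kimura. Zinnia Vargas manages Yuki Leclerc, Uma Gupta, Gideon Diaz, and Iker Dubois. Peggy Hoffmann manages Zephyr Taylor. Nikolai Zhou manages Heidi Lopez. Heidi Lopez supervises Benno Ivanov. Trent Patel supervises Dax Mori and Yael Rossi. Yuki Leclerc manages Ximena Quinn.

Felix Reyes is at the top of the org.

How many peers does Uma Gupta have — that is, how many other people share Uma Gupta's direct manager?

Uma Gupta reports to Zinnia Vargas. Zinnia Vargas's other direct reports are Yuki Leclerc, Gideon Diaz, Iker Dubois — 3 peers.

3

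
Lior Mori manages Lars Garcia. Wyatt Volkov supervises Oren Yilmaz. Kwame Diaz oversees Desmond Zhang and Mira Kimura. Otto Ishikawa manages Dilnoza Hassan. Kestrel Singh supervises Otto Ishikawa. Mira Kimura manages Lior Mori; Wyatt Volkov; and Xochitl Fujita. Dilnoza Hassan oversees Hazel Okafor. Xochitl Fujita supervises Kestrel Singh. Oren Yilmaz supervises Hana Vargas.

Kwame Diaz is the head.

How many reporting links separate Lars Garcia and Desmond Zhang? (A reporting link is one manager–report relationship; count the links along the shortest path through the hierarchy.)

Lars Garcia is 3 levels below Kwame Diaz, and Desmond Zhang is 1 level below Kwame Diaz (their lowest common manager). The shortest path runs up from Lars Garcia to Kwame Diaz and back down to Desmond Zhang: 3 + 1 = 4 links.

4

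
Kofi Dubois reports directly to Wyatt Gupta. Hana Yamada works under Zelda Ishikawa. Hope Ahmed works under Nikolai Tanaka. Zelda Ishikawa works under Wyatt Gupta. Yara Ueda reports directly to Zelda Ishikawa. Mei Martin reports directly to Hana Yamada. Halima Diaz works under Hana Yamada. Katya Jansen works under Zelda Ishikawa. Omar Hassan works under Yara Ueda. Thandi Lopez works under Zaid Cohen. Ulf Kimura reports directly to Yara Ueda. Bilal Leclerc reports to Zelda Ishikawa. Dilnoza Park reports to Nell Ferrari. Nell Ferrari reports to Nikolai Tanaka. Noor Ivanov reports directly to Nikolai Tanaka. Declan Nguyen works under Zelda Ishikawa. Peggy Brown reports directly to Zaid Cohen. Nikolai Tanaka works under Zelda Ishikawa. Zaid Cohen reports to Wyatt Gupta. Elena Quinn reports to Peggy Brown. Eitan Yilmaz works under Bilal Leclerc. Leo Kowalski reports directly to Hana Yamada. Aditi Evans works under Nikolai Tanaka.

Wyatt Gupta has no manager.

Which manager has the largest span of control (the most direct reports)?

Zelda Ishikawa

Direct-report counts: Wyatt Gupta has 3; Zaid Cohen has 2; Peggy Brown has 1; Zelda Ishikawa has 6; Bilal Leclerc has 1; Yara Ueda has 2; Hana Yamada has 3; Nikolai Tanaka has 4; Nell Ferrari has 1. The largest is 6, held by Zelda Ishikawa.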